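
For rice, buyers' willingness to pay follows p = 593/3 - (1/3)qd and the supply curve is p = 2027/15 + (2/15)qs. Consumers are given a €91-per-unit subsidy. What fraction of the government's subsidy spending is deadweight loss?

Pre-subsidy: 593/3 - (1/3)q = 2027/15 + (2/15)q gives q* = 134 and p* = 153.
With the rebate, buyers effectively pay pb = ps − 91, where ps is the price sellers receive.
On the curves, pb = 593/3 - (1/3)q and ps = 2027/15 + (2/15)q; the wedge ps − pb = 91 gives 2027/15 + (2/15)q − (593/3 - (1/3)q) = 91, so q' = 329.
Then pb = 593/3 − (1/3)·329 = 88 and ps = 2027/15 + (2/15)·329 = 179.
ΔCS = ½(134 + 329)(153 − 88) = 15047.5; ΔPS = ½(134 + 329)(179 − 153) = 6019.
Government spending = 91 × 329 = 29939.
DWL = ½ × 91 × (329 − 134) = 8872.5; fraction = 8872.5 / 29939 = 195/658.

DWL / government spending = 195/658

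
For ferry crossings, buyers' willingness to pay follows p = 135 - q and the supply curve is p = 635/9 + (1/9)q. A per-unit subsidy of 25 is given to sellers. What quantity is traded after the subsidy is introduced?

q' = 80.5

Pre-subsidy: 135 - q = 635/9 + (1/9)q gives q* = 58 and p* = 77.
With the subsidy, sellers receive ps = pb + 25 for each unit, where pb is the price buyers pay.
On the curves, pb = 135 - q and ps = 635/9 + (1/9)q; the wedge ps − pb = 25 gives 635/9 + (1/9)q − (135 - q) = 25, so q' = 80.5.
Then pb = 135 − 1·80.5 = 54.5 and ps = 635/9 + (1/9)·80.5 = 79.5.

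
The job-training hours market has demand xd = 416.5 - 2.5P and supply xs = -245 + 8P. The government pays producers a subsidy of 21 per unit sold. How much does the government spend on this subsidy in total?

Pre-subsidy: 416.5 - 2.5P = -245 + 8P gives P* = 63, x* = 259.
With the subsidy, sellers receive Ps = Pb + 21 for each unit, where Pb is the price buyers pay.
Supply in terms of Pb becomes xs = -245 + 8(Pb + 21) = -77 + 8Pb. Setting this equal to demand: 416.5 - 2.5Pb = -77 + 8Pb, so Pb = 47.
Sellers receive Ps = 47 + 21 = 68; x' = 416.5 − 2.5·47 = 299.
Government outlay = subsidy × quantity = 21 × 299 = 6279.

Government cost = 6279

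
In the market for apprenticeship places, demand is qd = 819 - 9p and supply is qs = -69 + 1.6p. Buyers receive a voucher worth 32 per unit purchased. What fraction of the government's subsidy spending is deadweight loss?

DWL / government spending = 128/639

Pre-subsidy: 819 - 9p = -69 + 1.6p gives p* = 4440/53, q* = 3447/53.
With the rebate, buyers effectively pay pb = ps − 32, where ps is the price sellers receive.
Demand in terms of ps becomes qd = 819 − 9(ps − 32) = 1107 - 9ps. Setting this equal to supply: 1107 - 9ps = -69 + 1.6ps, so ps = 5880/53.
Buyers pay pb = 5880/53 − 32 = 4184/53; q' = -69 + 1.6·(5880/53) = 5751/53.
ΔCS = ½(3447/53 + 5751/53)(4440/53 − 4184/53) = 1177344/2809; ΔPS = ½(3447/53 + 5751/53)(5880/53 − 4440/53) = 6622560/2809.
Government spending = 32 × 5751/53 = 184032/53.
DWL = ½ × 32 × (5751/53 − 3447/53) = 36864/53; fraction = (36864/53) / (184032/53) = 128/639.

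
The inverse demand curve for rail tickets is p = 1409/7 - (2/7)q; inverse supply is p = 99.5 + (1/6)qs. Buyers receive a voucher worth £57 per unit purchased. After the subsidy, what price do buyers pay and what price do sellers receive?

Pre-subsidy: 1409/7 - (2/7)q = 99.5 + (1/6)q gives q* = 225 and p* = 137.
With the rebate, buyers effectively pay pb = ps − 57, where ps is the price sellers receive.
On the curves, pb = 1409/7 - (2/7)q and ps = 99.5 + (1/6)q; the wedge ps − pb = 57 gives 99.5 + (1/6)q − (1409/7 - (2/7)q) = 57, so q' = 351.
Then pb = 1409/7 − (2/7)·351 = 101 and ps = 99.5 + (1/6)·351 = 158.

Buyers pay £101; sellers receive £158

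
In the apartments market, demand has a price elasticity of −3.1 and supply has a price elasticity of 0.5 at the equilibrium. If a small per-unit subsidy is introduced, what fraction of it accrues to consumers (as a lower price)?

Consumer share = 5/36

For a small subsidy around the equilibrium, the benefit split depends on the relative slopes, which at a point are proportional to the elasticities.
Buyer share = εs/(εs + |εd|) = 0.5/(0.5 + 3.1) = 5/36; seller share = |εd|/(εs + |εd|) = 31/36.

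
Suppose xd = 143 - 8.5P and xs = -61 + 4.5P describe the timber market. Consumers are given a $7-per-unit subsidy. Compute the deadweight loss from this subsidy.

Deadweight loss = 7497/104

Pre-subsidy: 143 - 8.5P = -61 + 4.5P gives P* = 204/13, x* = 125/13.
With the rebate, buyers effectively pay Pb = Ps − 7, where Ps is the price sellers receive.
Demand in terms of Ps becomes xd = 143 − 8.5(Ps − 7) = 202.5 - 8.5Ps. Setting this equal to supply: 202.5 - 8.5Ps = -61 + 4.5Ps, so Ps = 527/26.
Buyers pay Pb = 527/26 − 7 = 345/26; x' = -61 + 4.5·(527/26) = 1571/52.
The subsidy expands output by 1571/52 − 125/13 = 1071/52 past the efficient level; on those units the gap between marginal cost and willingness to pay runs from 0 up to 7.
DWL = ½ × 7 × 1071/52 = 7497/104.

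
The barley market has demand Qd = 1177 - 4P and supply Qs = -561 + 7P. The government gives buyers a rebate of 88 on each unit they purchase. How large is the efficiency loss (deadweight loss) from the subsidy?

Pre-subsidy: 1177 - 4P = -561 + 7P gives P* = 158, Q* = 545.
With the rebate, buyers effectively pay Pb = Ps − 88, where Ps is the price sellers receive.
Demand in terms of Ps becomes Qd = 1177 − 4(Ps − 88) = 1529 - 4Ps. Setting this equal to supply: 1529 - 4Ps = -561 + 7Ps, so Ps = 190.
Buyers pay Pb = 190 − 88 = 102; Q' = -561 + 7·190 = 769.
The subsidy expands output by 769 − 545 = 224 past the efficient level; on those units the gap between marginal cost and willingness to pay runs from 0 up to 88.
DWL = ½ × 88 × 224 = 9856.

Deadweight loss = 9856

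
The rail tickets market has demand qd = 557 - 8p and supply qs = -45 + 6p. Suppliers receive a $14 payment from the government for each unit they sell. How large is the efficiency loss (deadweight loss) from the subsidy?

Pre-subsidy: 557 - 8p = -45 + 6p gives p* = 43, q* = 213.
With the subsidy, sellers receive ps = pb + 14 for each unit, where pb is the price buyers pay.
Supply in terms of pb becomes qs = -45 + 6(pb + 14) = 39 + 6pb. Setting this equal to demand: 557 - 8pb = 39 + 6pb, so pb = 37.
Sellers receive ps = 37 + 14 = 51; q' = 557 − 8·37 = 261.
The subsidy expands output by 261 − 213 = 48 past the efficient level; on those units the gap between marginal cost and willingness to pay runs from 0 up to 14.
DWL = ½ × 14 × 48 = 336.

Deadweight loss = $336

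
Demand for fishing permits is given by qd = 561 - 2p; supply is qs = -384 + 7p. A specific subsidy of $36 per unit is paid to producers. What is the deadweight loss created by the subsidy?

Deadweight loss = $1008

Pre-subsidy: 561 - 2p = -384 + 7p gives p* = 105, q* = 351.
With the subsidy, sellers receive ps = pb + 36 for each unit, where pb is the price buyers pay.
Supply in terms of pb becomes qs = -384 + 7(pb + 36) = -132 + 7pb. Setting this equal to demand: 561 - 2pb = -132 + 7pb, so pb = 77.
Sellers receive ps = 77 + 36 = 113; q' = 561 − 2·77 = 407.
The subsidy expands output by 407 − 351 = 56 past the efficient level; on those units the gap between marginal cost and willingness to pay runs from 0 up to 36.
DWL = ½ × 36 × 56 = 1008.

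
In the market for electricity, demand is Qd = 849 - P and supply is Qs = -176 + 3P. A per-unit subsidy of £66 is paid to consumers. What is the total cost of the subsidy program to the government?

Pre-subsidy: 849 - P = -176 + 3P gives P* = 256.25, Q* = 592.75.
With the rebate, buyers effectively pay Pb = Ps − 66, where Ps is the price sellers receive.
Demand in terms of Ps becomes Qd = 849 − 1(Ps − 66) = 915 - Ps. Setting this equal to supply: 915 - Ps = -176 + 3Ps, so Ps = 272.75.
Buyers pay Pb = 272.75 − 66 = 206.75; Q' = -176 + 3·272.75 = 642.25.
Government outlay = subsidy × quantity = 66 × 642.25 = 42388.5.

Government cost = £42388.5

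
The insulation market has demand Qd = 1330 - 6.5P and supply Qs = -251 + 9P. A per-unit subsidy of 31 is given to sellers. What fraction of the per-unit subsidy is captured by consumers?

Consumer share = 18/31

Pre-subsidy: 1330 - 6.5P = -251 + 9P gives P* = 102, Q* = 667.
With the subsidy, sellers receive Ps = Pb + 31 for each unit, where Pb is the price buyers pay.
Supply in terms of Pb becomes Qs = -251 + 9(Pb + 31) = 28 + 9Pb. Setting this equal to demand: 1330 - 6.5Pb = 28 + 9Pb, so Pb = 84.
Sellers receive Ps = 84 + 31 = 115; Q' = 1330 − 6.5·84 = 784.
Buyers' price falls by P* − Pb = 102 − 84 = 18; sellers' price rises by Ps − P* = 115 − 102 = 13.
So consumers capture 18/31 = 18/31 of each unit of subsidy.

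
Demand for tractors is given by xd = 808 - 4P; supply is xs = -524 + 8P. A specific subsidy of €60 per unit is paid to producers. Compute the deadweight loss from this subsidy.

Pre-subsidy: 808 - 4P = -524 + 8P gives P* = 111, x* = 364.
With the subsidy, sellers receive Ps = Pb + 60 for each unit, where Pb is the price buyers pay.
Supply in terms of Pb becomes xs = -524 + 8(Pb + 60) = -44 + 8Pb. Setting this equal to demand: 808 - 4Pb = -44 + 8Pb, so Pb = 71.
Sellers receive Ps = 71 + 60 = 131; x' = 808 − 4·71 = 524.
The subsidy expands output by 524 − 364 = 160 past the efficient level; on those units the gap between marginal cost and willingness to pay runs from 0 up to 60.
DWL = ½ × 60 × 160 = 4800.

Deadweight loss = €4800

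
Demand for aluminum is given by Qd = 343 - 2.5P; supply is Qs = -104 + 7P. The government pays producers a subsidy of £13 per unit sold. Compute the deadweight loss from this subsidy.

Deadweight loss = 5915/38

Pre-subsidy: 343 - 2.5P = -104 + 7P gives P* = 894/19, Q* = 4282/19.
With the subsidy, sellers receive Ps = Pb + 13 for each unit, where Pb is the price buyers pay.
Supply in terms of Pb becomes Qs = -104 + 7(Pb + 13) = -13 + 7Pb. Setting this equal to demand: 343 - 2.5Pb = -13 + 7Pb, so Pb = 712/19.
Sellers receive Ps = 712/19 + 13 = 959/19; Q' = 343 − 2.5·(712/19) = 4737/19.
The subsidy expands output by 4737/19 − 4282/19 = 455/19 past the efficient level; on those units the gap between marginal cost and willingness to pay runs from 0 up to 13.
DWL = ½ × 13 × 455/19 = 5915/38.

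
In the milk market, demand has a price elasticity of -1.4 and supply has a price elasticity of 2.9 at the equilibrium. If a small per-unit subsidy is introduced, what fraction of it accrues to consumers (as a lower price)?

Consumer share = 29/43

For a small subsidy around the equilibrium, the benefit split depends on the relative slopes, which at a point are proportional to the elasticities.
Buyer share = εs/(εs + |εd|) = 2.9/(2.9 + 1.4) = 29/43; seller share = |εd|/(εs + |εd|) = 14/43.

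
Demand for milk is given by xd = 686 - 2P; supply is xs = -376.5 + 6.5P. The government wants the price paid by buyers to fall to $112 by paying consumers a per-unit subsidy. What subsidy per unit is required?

At a buyer price of 112, quantity demanded is 686 − 2·112 = 462.
Sellers supply 462 only when they receive Ps with -376.5 + 6.5·Ps = 462, i.e. Ps = 129.
s = Ps − Pb = 129 − 112 = 17.

Required subsidy s = $17 per unit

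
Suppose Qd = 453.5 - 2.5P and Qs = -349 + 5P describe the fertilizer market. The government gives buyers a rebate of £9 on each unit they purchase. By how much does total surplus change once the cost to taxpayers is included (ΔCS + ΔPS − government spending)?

Net change in total surplus = -£67.5

Pre-subsidy: 453.5 - 2.5P = -349 + 5P gives P* = 107, Q* = 186.
With the rebate, buyers effectively pay Pb = Ps − 9, where Ps is the price sellers receive.
Demand in terms of Ps becomes Qd = 453.5 − 2.5(Ps − 9) = 476 - 2.5Ps. Setting this equal to supply: 476 - 2.5Ps = -349 + 5Ps, so Ps = 110.
Buyers pay Pb = 110 − 9 = 101; Q' = -349 + 5·110 = 201.
ΔCS = ½(186 + 201)(107 − 101) = 1161; ΔPS = ½(186 + 201)(110 − 107) = 580.5.
Government spending = 9 × 201 = 1809.
Net change = 1161 + 580.5 − 1809 = -67.5. The loss equals the DWL triangle ½·9·15.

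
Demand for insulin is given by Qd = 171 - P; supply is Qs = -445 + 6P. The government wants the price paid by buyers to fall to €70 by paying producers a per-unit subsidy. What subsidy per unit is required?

At a buyer price of 70, quantity demanded is 171 − 1·70 = 101.
Sellers supply 101 only when they receive Ps with -445 + 6·Ps = 101, i.e. Ps = 91.
s = Ps − Pb = 91 − 70 = 21.

Required subsidy s = €21 per unit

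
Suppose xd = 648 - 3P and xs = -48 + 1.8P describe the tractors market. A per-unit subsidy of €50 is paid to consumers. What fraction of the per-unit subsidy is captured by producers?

Producer share = 0.625

Pre-subsidy: 648 - 3P = -48 + 1.8P gives P* = 145, x* = 213.
With the rebate, buyers effectively pay Pb = Ps − 50, where Ps is the price sellers receive.
Demand in terms of Ps becomes xd = 648 − 3(Ps − 50) = 798 - 3Ps. Setting this equal to supply: 798 - 3Ps = -48 + 1.8Ps, so Ps = 176.25.
Buyers pay Pb = 176.25 − 50 = 126.25; x' = -48 + 1.8·176.25 = 269.25.
Buyers' price falls by P* − Pb = 145 − 126.25 = 18.75; sellers' price rises by Ps − P* = 176.25 − 145 = 31.25.
So producers capture 31.25/50 = 0.625 of each unit of subsidy.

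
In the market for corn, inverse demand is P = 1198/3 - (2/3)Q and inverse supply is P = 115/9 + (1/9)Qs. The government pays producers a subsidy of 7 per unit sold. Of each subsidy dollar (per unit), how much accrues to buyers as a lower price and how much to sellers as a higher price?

Pre-subsidy: 1198/3 - (2/3)Q = 115/9 + (1/9)Q gives Q* = 497 and P* = 68.
With the subsidy, sellers receive Ps = Pb + 7 for each unit, where Pb is the price buyers pay.
On the curves, Pb = 1198/3 - (2/3)Q and Ps = 115/9 + (1/9)Q; the wedge Ps − Pb = 7 gives 115/9 + (1/9)Q − (1198/3 - (2/3)Q) = 7, so Q' = 506.
Then Pb = 1198/3 − (2/3)·506 = 62 and Ps = 115/9 + (1/9)·506 = 69.
Buyers' price falls by P* − Pb = 68 − 62 = 6; sellers' price rises by Ps − P* = 69 − 68 = 1.

Buyers gain 6 per unit; sellers gain 1 per unit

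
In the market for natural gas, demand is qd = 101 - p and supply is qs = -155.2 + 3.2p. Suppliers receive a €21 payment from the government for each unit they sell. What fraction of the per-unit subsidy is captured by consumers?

Consumer share = 16/21

Pre-subsidy: 101 - p = -155.2 + 3.2p gives p* = 61, q* = 40.
With the subsidy, sellers receive ps = pb + 21 for each unit, where pb is the price buyers pay.
Supply in terms of pb becomes qs = -155.2 + 3.2(pb + 21) = -88 + 3.2pb. Setting this equal to demand: 101 - pb = -88 + 3.2pb, so pb = 45.
Sellers receive ps = 45 + 21 = 66; q' = 101 − 1·45 = 56.
Buyers' price falls by p* − pb = 61 − 45 = 16; sellers' price rises by ps − p* = 66 − 61 = 5.
So consumers capture 16/21 = 16/21 of each unit of subsidy.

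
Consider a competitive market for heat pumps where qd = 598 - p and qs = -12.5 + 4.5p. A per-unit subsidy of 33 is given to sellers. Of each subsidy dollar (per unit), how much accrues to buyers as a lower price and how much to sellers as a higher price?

Buyers gain 27 per unit; sellers gain 6 per unit

Pre-subsidy: 598 - p = -12.5 + 4.5p gives p* = 111, q* = 487.
With the subsidy, sellers receive ps = pb + 33 for each unit, where pb is the price buyers pay.
Supply in terms of pb becomes qs = -12.5 + 4.5(pb + 33) = 136 + 4.5pb. Setting this equal to demand: 598 - pb = 136 + 4.5pb, so pb = 84.
Sellers receive ps = 84 + 33 = 117; q' = 598 − 1·84 = 514.
Buyers' price falls by p* − pb = 111 − 84 = 27; sellers' price rises by ps − p* = 117 − 111 = 6.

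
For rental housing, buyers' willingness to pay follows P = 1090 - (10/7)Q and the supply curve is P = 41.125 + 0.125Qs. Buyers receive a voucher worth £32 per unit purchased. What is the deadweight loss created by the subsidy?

Deadweight loss = 28672/87

Pre-subsidy: 1090 - (10/7)Q = 41.125 + 0.125Q gives Q* = 19579/29 and P* = 3640/29.
With the rebate, buyers effectively pay Pb = Ps − 32, where Ps is the price sellers receive.
On the curves, Pb = 1090 - (10/7)Q and Ps = 41.125 + 0.125Q; the wedge Ps − Pb = 32 gives 41.125 + 0.125Q − (1090 - (10/7)Q) = 32, so Q' = 60529/87.
Then Pb = 1090 − (10/7)·(60529/87) = 8360/87 and Ps = 41.125 + 0.125·(60529/87) = 11144/87.
The subsidy expands output by 60529/87 − 19579/29 = 1792/87 past the efficient level; on those units the gap between marginal cost and willingness to pay runs from 0 up to 32.
DWL = ½ × 32 × 1792/87 = 28672/87.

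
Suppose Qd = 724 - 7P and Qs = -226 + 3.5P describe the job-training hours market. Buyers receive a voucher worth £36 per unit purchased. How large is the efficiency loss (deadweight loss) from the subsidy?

Deadweight loss = £1512

Pre-subsidy: 724 - 7P = -226 + 3.5P gives P* = 1900/21, Q* = 272/3.
With the rebate, buyers effectively pay Pb = Ps − 36, where Ps is the price sellers receive.
Demand in terms of Ps becomes Qd = 724 − 7(Ps − 36) = 976 - 7Ps. Setting this equal to supply: 976 - 7Ps = -226 + 3.5Ps, so Ps = 2404/21.
Buyers pay Pb = 2404/21 − 36 = 1648/21; Q' = -226 + 3.5·(2404/21) = 524/3.
The subsidy expands output by 524/3 − 272/3 = 84 past the efficient level; on those units the gap between marginal cost and willingness to pay runs from 0 up to 36.
DWL = ½ × 36 × 84 = 1512.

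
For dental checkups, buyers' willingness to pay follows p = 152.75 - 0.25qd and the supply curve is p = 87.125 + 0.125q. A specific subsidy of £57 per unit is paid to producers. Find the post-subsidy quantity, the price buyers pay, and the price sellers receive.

q' = 327; buyers pay £71; sellers receive £128

Pre-subsidy: 152.75 - 0.25q = 87.125 + 0.125q gives q* = 175 and p* = 109.
With the subsidy, sellers receive ps = pb + 57 for each unit, where pb is the price buyers pay.
On the curves, pb = 152.75 - 0.25q and ps = 87.125 + 0.125q; the wedge ps − pb = 57 gives 87.125 + 0.125q − (152.75 - 0.25q) = 57, so q' = 327.
Then pb = 152.75 − 0.25·327 = 71 and ps = 87.125 + 0.125·327 = 128.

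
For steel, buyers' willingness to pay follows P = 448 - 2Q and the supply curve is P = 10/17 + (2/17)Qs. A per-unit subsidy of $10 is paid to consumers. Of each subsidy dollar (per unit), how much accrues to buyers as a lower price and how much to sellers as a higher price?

Pre-subsidy: 448 - 2Q = 10/17 + (2/17)Q gives Q* = 3803/18 and P* = 229/9.
With the rebate, buyers effectively pay Pb = Ps − 10, where Ps is the price sellers receive.
On the curves, Pb = 448 - 2Q and Ps = 10/17 + (2/17)Q; the wedge Ps − Pb = 10 gives 10/17 + (2/17)Q − (448 - 2Q) = 10, so Q' = 216.
Then Pb = 448 − 2·216 = 16 and Ps = 10/17 + (2/17)·216 = 26.
Buyers' price falls by P* − Pb = 229/9 − 16 = 85/9; sellers' price rises by Ps − P* = 26 − 229/9 = 5/9.

Buyers gain 85/9 per unit; sellers gain 5/9 per unit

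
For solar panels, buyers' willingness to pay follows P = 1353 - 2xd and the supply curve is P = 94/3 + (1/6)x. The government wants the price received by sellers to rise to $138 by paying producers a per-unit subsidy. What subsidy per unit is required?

At a seller price of 138, quantity supplied is -188 + 6·138 = 640.
Buyers absorb 640 only when they pay Pb = 1353 − 2·640 = 73.
s = Ps − Pb = 138 − 73 = 65.

Required subsidy s = $65 per unit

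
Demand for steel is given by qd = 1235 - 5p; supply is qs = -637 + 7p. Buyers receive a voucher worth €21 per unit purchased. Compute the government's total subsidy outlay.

Pre-subsidy: 1235 - 5p = -637 + 7p gives p* = 156, q* = 455.
With the rebate, buyers effectively pay pb = ps − 21, where ps is the price sellers receive.
Demand in terms of ps becomes qd = 1235 − 5(ps − 21) = 1340 - 5ps. Setting this equal to supply: 1340 - 5ps = -637 + 7ps, so ps = 164.75.
Buyers pay pb = 164.75 − 21 = 143.75; q' = -637 + 7·164.75 = 516.25.
Government outlay = subsidy × quantity = 21 × 516.25 = 10841.25.

Government cost = €10841.25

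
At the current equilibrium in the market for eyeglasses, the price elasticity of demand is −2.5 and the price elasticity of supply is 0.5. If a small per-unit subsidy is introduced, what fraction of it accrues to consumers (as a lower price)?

For a small subsidy around the equilibrium, the benefit split depends on the relative slopes, which at a point are proportional to the elasticities.
Buyer share = εs/(εs + |εd|) = 0.5/(0.5 + 2.5) = 1/6; seller share = |εd|/(εs + |εd|) = 5/6.

Consumer share = 1/6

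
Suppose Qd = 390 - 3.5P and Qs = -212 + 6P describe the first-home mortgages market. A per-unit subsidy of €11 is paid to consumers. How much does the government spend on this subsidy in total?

Pre-subsidy: 390 - 3.5P = -212 + 6P gives P* = 1204/19, Q* = 3196/19.
With the rebate, buyers effectively pay Pb = Ps − 11, where Ps is the price sellers receive.
Demand in terms of Ps becomes Qd = 390 − 3.5(Ps − 11) = 428.5 - 3.5Ps. Setting this equal to supply: 428.5 - 3.5Ps = -212 + 6Ps, so Ps = 1281/19.
Buyers pay Pb = 1281/19 − 11 = 1072/19; Q' = -212 + 6·(1281/19) = 3658/19.
Government outlay = subsidy × quantity = 11 × 3658/19 = 40238/19.

Government cost = 40238/19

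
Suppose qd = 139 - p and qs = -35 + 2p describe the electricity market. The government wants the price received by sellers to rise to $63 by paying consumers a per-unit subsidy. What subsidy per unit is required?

At a seller price of 63, quantity supplied is -35 + 2·63 = 91.
Buyers absorb 91 only when they pay pb with 139 − 1·pb = 91, i.e. pb = 48.
s = ps − pb = 63 − 48 = 15.

Required subsidy s = $15 per unit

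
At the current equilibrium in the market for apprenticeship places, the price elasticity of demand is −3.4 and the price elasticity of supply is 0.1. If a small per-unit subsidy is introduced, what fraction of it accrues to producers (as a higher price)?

Producer share = 34/35

For a small subsidy around the equilibrium, the benefit split depends on the relative slopes, which at a point are proportional to the elasticities.
Buyer share = εs/(εs + |εd|) = 0.1/(0.1 + 3.4) = 1/35; seller share = |εd|/(εs + |εd|) = 34/35.
So producers capture 34/35 of the subsidy.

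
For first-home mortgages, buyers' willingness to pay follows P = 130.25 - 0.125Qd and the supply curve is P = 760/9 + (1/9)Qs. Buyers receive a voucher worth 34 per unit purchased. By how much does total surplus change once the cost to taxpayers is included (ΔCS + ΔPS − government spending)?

Net change in total surplus = -2448

Pre-subsidy: 130.25 - 0.125Q = 760/9 + (1/9)Q gives Q* = 194 and P* = 106.
With the rebate, buyers effectively pay Pb = Ps − 34, where Ps is the price sellers receive.
On the curves, Pb = 130.25 - 0.125Q and Ps = 760/9 + (1/9)Q; the wedge Ps − Pb = 34 gives 760/9 + (1/9)Q − (130.25 - 0.125Q) = 34, so Q' = 338.
Then Pb = 130.25 − 0.125·338 = 88 and Ps = 760/9 + (1/9)·338 = 122.
ΔCS = ½(194 + 338)(106 − 88) = 4788; ΔPS = ½(194 + 338)(122 − 106) = 4256.
Government spending = 34 × 338 = 11492.
Net change = 4788 + 4256 − 11492 = -2448. The loss equals the DWL triangle ½·34·144.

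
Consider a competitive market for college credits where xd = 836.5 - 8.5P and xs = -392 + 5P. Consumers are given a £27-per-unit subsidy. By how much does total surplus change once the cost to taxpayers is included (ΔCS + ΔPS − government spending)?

Pre-subsidy: 836.5 - 8.5P = -392 + 5P gives P* = 91, x* = 63.
With the rebate, buyers effectively pay Pb = Ps − 27, where Ps is the price sellers receive.
Demand in terms of Ps becomes xd = 836.5 − 8.5(Ps − 27) = 1066 - 8.5Ps. Setting this equal to supply: 1066 - 8.5Ps = -392 + 5Ps, so Ps = 108.
Buyers pay Pb = 108 − 27 = 81; x' = -392 + 5·108 = 148.
ΔCS = ½(63 + 148)(91 − 81) = 1055; ΔPS = ½(63 + 148)(108 − 91) = 1793.5.
Government spending = 27 × 148 = 3996.
Net change = 1055 + 1793.5 − 3996 = -1147.5. The loss equals the DWL triangle ½·27·85.

Net change in total surplus = -£1147.5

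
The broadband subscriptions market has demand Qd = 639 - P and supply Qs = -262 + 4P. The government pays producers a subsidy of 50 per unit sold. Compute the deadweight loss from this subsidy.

Deadweight loss = 1000

Pre-subsidy: 639 - P = -262 + 4P gives P* = 180.2, Q* = 458.8.
With the subsidy, sellers receive Ps = Pb + 50 for each unit, where Pb is the price buyers pay.
Supply in terms of Pb becomes Qs = -262 + 4(Pb + 50) = -62 + 4Pb. Setting this equal to demand: 639 - Pb = -62 + 4Pb, so Pb = 140.2.
Sellers receive Ps = 140.2 + 50 = 190.2; Q' = 639 − 1·140.2 = 498.8.
The subsidy expands output by 498.8 − 458.8 = 40 past the efficient level; on those units the gap between marginal cost and willingness to pay runs from 0 up to 50.
DWL = ½ × 50 × 40 = 1000.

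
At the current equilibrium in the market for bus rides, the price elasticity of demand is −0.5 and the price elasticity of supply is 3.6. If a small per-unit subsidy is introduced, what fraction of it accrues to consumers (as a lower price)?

Consumer share = 36/41

For a small subsidy around the equilibrium, the benefit split depends on the relative slopes, which at a point are proportional to the elasticities.
Buyer share = εs/(εs + |εd|) = 3.6/(3.6 + 0.5) = 36/41; seller share = |εd|/(εs + |εd|) = 5/41.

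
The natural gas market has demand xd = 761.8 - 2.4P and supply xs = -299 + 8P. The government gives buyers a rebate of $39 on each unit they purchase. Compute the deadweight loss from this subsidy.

Pre-subsidy: 761.8 - 2.4P = -299 + 8P gives P* = 102, x* = 517.
With the rebate, buyers effectively pay Pb = Ps − 39, where Ps is the price sellers receive.
Demand in terms of Ps becomes xd = 761.8 − 2.4(Ps − 39) = 855.4 - 2.4Ps. Setting this equal to supply: 855.4 - 2.4Ps = -299 + 8Ps, so Ps = 111.
Buyers pay Pb = 111 − 39 = 72; x' = -299 + 8·111 = 589.
The subsidy expands output by 589 − 517 = 72 past the efficient level; on those units the gap between marginal cost and willingness to pay runs from 0 up to 39.
DWL = ½ × 39 × 72 = 1404.

Deadweight loss = $1404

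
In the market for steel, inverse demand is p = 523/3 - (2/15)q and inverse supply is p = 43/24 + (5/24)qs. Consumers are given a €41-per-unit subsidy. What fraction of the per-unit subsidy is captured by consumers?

Pre-subsidy: 523/3 - (2/15)q = 43/24 + (5/24)q gives q* = 505 and p* = 107.
With the rebate, buyers effectively pay pb = ps − 41, where ps is the price sellers receive.
On the curves, pb = 523/3 - (2/15)q and ps = 43/24 + (5/24)q; the wedge ps − pb = 41 gives 43/24 + (5/24)q − (523/3 - (2/15)q) = 41, so q' = 625.
Then pb = 523/3 − (2/15)·625 = 91 and ps = 43/24 + (5/24)·625 = 132.
Buyers' price falls by p* − pb = 107 − 91 = 16; sellers' price rises by ps − p* = 132 − 107 = 25.
So consumers capture 16/41 = 16/41 of each unit of subsidy.

Consumer share = 16/41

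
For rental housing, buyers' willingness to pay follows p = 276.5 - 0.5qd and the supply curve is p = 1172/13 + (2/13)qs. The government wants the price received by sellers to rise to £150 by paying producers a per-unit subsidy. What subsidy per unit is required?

At a seller price of 150, quantity supplied is -586 + 6.5·150 = 389.
Buyers absorb 389 only when they pay pb = 276.5 − 0.5·389 = 82.
s = ps − pb = 150 − 82 = 68.

Required subsidy s = £68 per unit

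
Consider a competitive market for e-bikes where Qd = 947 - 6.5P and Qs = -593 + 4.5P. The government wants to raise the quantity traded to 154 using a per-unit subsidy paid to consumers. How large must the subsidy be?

At Q = 154, invert demand for the buyer price: Pb = (947 − 154)/6.5 = 122; invert supply for the seller price: Ps = (154 − (-593))/4.5 = 166.
The subsidy must fill the gap: s = Ps − Pb = 166 − 122 = 44.

Required subsidy s = 44 per unit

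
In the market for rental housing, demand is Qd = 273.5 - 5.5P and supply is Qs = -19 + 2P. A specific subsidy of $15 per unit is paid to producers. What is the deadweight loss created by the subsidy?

Deadweight loss = $165

Pre-subsidy: 273.5 - 5.5P = -19 + 2P gives P* = 39, Q* = 59.
With the subsidy, sellers receive Ps = Pb + 15 for each unit, where Pb is the price buyers pay.
Supply in terms of Pb becomes Qs = -19 + 2(Pb + 15) = 11 + 2Pb. Setting this equal to demand: 273.5 - 5.5Pb = 11 + 2Pb, so Pb = 35.
Sellers receive Ps = 35 + 15 = 50; Q' = 273.5 − 5.5·35 = 81.
The subsidy expands output by 81 − 59 = 22 past the efficient level; on those units the gap between marginal cost and willingness to pay runs from 0 up to 15.
DWL = ½ × 15 × 22 = 165.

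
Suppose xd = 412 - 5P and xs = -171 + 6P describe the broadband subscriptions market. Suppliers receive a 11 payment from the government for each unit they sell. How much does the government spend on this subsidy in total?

Government cost = 1947

Pre-subsidy: 412 - 5P = -171 + 6P gives P* = 53, x* = 147.
With the subsidy, sellers receive Ps = Pb + 11 for each unit, where Pb is the price buyers pay.
Supply in terms of Pb becomes xs = -171 + 6(Pb + 11) = -105 + 6Pb. Setting this equal to demand: 412 - 5Pb = -105 + 6Pb, so Pb = 47.
Sellers receive Ps = 47 + 11 = 58; x' = 412 − 5·47 = 177.
Government outlay = subsidy × quantity = 11 × 177 = 1947.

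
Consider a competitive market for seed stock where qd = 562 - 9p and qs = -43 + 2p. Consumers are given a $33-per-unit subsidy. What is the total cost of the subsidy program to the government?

Pre-subsidy: 562 - 9p = -43 + 2p gives p* = 55, q* = 67.
With the rebate, buyers effectively pay pb = ps − 33, where ps is the price sellers receive.
Demand in terms of ps becomes qd = 562 − 9(ps − 33) = 859 - 9ps. Setting this equal to supply: 859 - 9ps = -43 + 2ps, so ps = 82.
Buyers pay pb = 82 − 33 = 49; q' = -43 + 2·82 = 121.
Government outlay = subsidy × quantity = 33 × 121 = 3993.

Government cost = $3993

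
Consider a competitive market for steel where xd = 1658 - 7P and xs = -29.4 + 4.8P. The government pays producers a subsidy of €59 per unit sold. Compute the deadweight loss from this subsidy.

Deadweight loss = €4956

Pre-subsidy: 1658 - 7P = -29.4 + 4.8P gives P* = 143, x* = 657.
With the subsidy, sellers receive Ps = Pb + 59 for each unit, where Pb is the price buyers pay.
Supply in terms of Pb becomes xs = -29.4 + 4.8(Pb + 59) = 253.8 + 4.8Pb. Setting this equal to demand: 1658 - 7Pb = 253.8 + 4.8Pb, so Pb = 119.
Sellers receive Ps = 119 + 59 = 178; x' = 1658 − 7·119 = 825.
The subsidy expands output by 825 − 657 = 168 past the efficient level; on those units the gap between marginal cost and willingness to pay runs from 0 up to 59.
DWL = ½ × 59 × 168 = 4956.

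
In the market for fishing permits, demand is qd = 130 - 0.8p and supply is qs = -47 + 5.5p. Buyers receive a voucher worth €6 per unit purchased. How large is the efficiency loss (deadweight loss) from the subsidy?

Pre-subsidy: 130 - 0.8p = -47 + 5.5p gives p* = 590/21, q* = 2258/21.
With the rebate, buyers effectively pay pb = ps − 6, where ps is the price sellers receive.
Demand in terms of ps becomes qd = 130 − 0.8(ps − 6) = 134.8 - 0.8ps. Setting this equal to supply: 134.8 - 0.8ps = -47 + 5.5ps, so ps = 202/7.
Buyers pay pb = 202/7 − 6 = 160/7; q' = -47 + 5.5·(202/7) = 782/7.
The subsidy expands output by 782/7 − 2258/21 = 88/21 past the efficient level; on those units the gap between marginal cost and willingness to pay runs from 0 up to 6.
DWL = ½ × 6 × 88/21 = 88/7.

Deadweight loss = 88/7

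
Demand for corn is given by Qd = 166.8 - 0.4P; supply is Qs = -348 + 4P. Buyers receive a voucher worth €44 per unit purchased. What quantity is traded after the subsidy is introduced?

Pre-subsidy: 166.8 - 0.4P = -348 + 4P gives P* = 117, Q* = 120.
With the rebate, buyers effectively pay Pb = Ps − 44, where Ps is the price sellers receive.
Demand in terms of Ps becomes Qd = 166.8 − 0.4(Ps − 44) = 184.4 - 0.4Ps. Setting this equal to supply: 184.4 - 0.4Ps = -348 + 4Ps, so Ps = 121.
Buyers pay Pb = 121 − 44 = 77; Q' = -348 + 4·121 = 136.

Q' = 136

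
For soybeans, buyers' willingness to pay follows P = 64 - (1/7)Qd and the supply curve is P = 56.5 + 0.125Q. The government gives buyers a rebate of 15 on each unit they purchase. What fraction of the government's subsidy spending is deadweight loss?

DWL / government spending = 1/3

Pre-subsidy: 64 - (1/7)Q = 56.5 + 0.125Q gives Q* = 28 and P* = 60.
With the rebate, buyers effectively pay Pb = Ps − 15, where Ps is the price sellers receive.
On the curves, Pb = 64 - (1/7)Q and Ps = 56.5 + 0.125Q; the wedge Ps − Pb = 15 gives 56.5 + 0.125Q − (64 - (1/7)Q) = 15, so Q' = 84.
Then Pb = 64 − (1/7)·84 = 52 and Ps = 56.5 + 0.125·84 = 67.
ΔCS = ½(28 + 84)(60 − 52) = 448; ΔPS = ½(28 + 84)(67 − 60) = 392.
Government spending = 15 × 84 = 1260.
DWL = ½ × 15 × (84 − 28) = 420; fraction = 420 / 1260 = 1/3.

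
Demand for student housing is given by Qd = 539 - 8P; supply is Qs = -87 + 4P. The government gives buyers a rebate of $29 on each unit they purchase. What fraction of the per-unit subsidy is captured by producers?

Producer share = 2/3

Pre-subsidy: 539 - 8P = -87 + 4P gives P* = 313/6, Q* = 365/3.
With the rebate, buyers effectively pay Pb = Ps − 29, where Ps is the price sellers receive.
Demand in terms of Ps becomes Qd = 539 − 8(Ps − 29) = 771 - 8Ps. Setting this equal to supply: 771 - 8Ps = -87 + 4Ps, so Ps = 71.5.
Buyers pay Pb = 71.5 − 29 = 42.5; Q' = -87 + 4·71.5 = 199.
Buyers' price falls by P* − Pb = 313/6 − 42.5 = 29/3; sellers' price rises by Ps − P* = 71.5 − 313/6 = 58/3.
So producers capture (58/3)/29 = 2/3 of each unit of subsidy.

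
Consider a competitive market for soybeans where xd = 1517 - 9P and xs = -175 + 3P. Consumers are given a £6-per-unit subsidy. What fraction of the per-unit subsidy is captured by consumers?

Pre-subsidy: 1517 - 9P = -175 + 3P gives P* = 141, x* = 248.
With the rebate, buyers effectively pay Pb = Ps − 6, where Ps is the price sellers receive.
Demand in terms of Ps becomes xd = 1517 − 9(Ps − 6) = 1571 - 9Ps. Setting this equal to supply: 1571 - 9Ps = -175 + 3Ps, so Ps = 145.5.
Buyers pay Pb = 145.5 − 6 = 139.5; x' = -175 + 3·145.5 = 261.5.
Buyers' price falls by P* − Pb = 141 − 139.5 = 1.5; sellers' price rises by Ps − P* = 145.5 − 141 = 4.5.
So consumers capture 1.5/6 = 0.25 of each unit of subsidy.

Consumer share = 0.25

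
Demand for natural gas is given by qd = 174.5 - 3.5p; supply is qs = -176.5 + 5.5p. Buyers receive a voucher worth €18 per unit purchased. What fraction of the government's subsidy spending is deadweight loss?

DWL / government spending = 77/306

Pre-subsidy: 174.5 - 3.5p = -176.5 + 5.5p gives p* = 39, q* = 38.
With the rebate, buyers effectively pay pb = ps − 18, where ps is the price sellers receive.
Demand in terms of ps becomes qd = 174.5 − 3.5(ps − 18) = 237.5 - 3.5ps. Setting this equal to supply: 237.5 - 3.5ps = -176.5 + 5.5ps, so ps = 46.
Buyers pay pb = 46 − 18 = 28; q' = -176.5 + 5.5·46 = 76.5.
ΔCS = ½(38 + 76.5)(39 − 28) = 629.75; ΔPS = ½(38 + 76.5)(46 − 39) = 400.75.
Government spending = 18 × 76.5 = 1377.
DWL = ½ × 18 × (76.5 − 38) = 346.5; fraction = 346.5 / 1377 = 77/306.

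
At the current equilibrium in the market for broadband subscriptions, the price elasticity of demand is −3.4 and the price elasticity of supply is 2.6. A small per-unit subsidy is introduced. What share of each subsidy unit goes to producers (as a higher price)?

Producer share = 17/30

For a small subsidy around the equilibrium, the benefit split depends on the relative slopes, which at a point are proportional to the elasticities.
Buyer share = εs/(εs + |εd|) = 2.6/(2.6 + 3.4) = 13/30; seller share = |εd|/(εs + |εd|) = 17/30.
So producers capture 17/30 of the subsidy.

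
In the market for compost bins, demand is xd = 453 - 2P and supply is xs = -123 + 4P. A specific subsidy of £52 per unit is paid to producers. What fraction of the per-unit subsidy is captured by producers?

Pre-subsidy: 453 - 2P = -123 + 4P gives P* = 96, x* = 261.
With the subsidy, sellers receive Ps = Pb + 52 for each unit, where Pb is the price buyers pay.
Supply in terms of Pb becomes xs = -123 + 4(Pb + 52) = 85 + 4Pb. Setting this equal to demand: 453 - 2Pb = 85 + 4Pb, so Pb = 184/3.
Sellers receive Ps = 184/3 + 52 = 340/3; x' = 453 − 2·(184/3) = 991/3.
Buyers' price falls by P* − Pb = 96 − 184/3 = 104/3; sellers' price rises by Ps − P* = 340/3 − 96 = 52/3.
So producers capture (52/3)/52 = 1/3 of each unit of subsidy.

Producer share = 1/3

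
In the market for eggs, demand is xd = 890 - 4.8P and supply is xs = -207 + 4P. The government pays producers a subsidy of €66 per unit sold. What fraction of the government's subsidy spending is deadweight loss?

Pre-subsidy: 890 - 4.8P = -207 + 4P gives P* = 5485/44, x* = 3208/11.
With the subsidy, sellers receive Ps = Pb + 66 for each unit, where Pb is the price buyers pay.
Supply in terms of Pb becomes xs = -207 + 4(Pb + 66) = 57 + 4Pb. Setting this equal to demand: 890 - 4.8Pb = 57 + 4Pb, so Pb = 4165/44.
Sellers receive Ps = 4165/44 + 66 = 7069/44; x' = 890 − 4.8·(4165/44) = 4792/11.
ΔCS = ½(3208/11 + 4792/11)(5485/44 − 4165/44) = 120000/11; ΔPS = ½(3208/11 + 4792/11)(7069/44 − 5485/44) = 144000/11.
Government spending = 66 × 4792/11 = 28752.
DWL = ½ × 66 × (4792/11 − 3208/11) = 4752; fraction = 4752 / 28752 = 99/599.

DWL / government spending = 99/599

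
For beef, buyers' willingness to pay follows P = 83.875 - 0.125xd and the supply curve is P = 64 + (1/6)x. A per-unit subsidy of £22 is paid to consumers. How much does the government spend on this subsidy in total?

Pre-subsidy: 83.875 - 0.125x = 64 + (1/6)x gives x* = 477/7 and P* = 1055/14.
With the rebate, buyers effectively pay Pb = Ps − 22, where Ps is the price sellers receive.
On the curves, Pb = 83.875 - 0.125x and Ps = 64 + (1/6)x; the wedge Ps − Pb = 22 gives 64 + (1/6)x − (83.875 - 0.125x) = 22, so x' = 1005/7.
Then Pb = 83.875 − 0.125·(1005/7) = 923/14 and Ps = 64 + (1/6)·(1005/7) = 1231/14.
Government outlay = subsidy × quantity = 22 × 1005/7 = 22110/7.

Government cost = 22110/7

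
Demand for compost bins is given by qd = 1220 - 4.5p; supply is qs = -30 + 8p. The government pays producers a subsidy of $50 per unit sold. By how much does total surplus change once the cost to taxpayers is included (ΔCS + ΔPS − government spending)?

Net change in total surplus = -$3600

Pre-subsidy: 1220 - 4.5p = -30 + 8p gives p* = 100, q* = 770.
With the subsidy, sellers receive ps = pb + 50 for each unit, where pb is the price buyers pay.
Supply in terms of pb becomes qs = -30 + 8(pb + 50) = 370 + 8pb. Setting this equal to demand: 1220 - 4.5pb = 370 + 8pb, so pb = 68.
Sellers receive ps = 68 + 50 = 118; q' = 1220 − 4.5·68 = 914.
ΔCS = ½(770 + 914)(100 − 68) = 26944; ΔPS = ½(770 + 914)(118 − 100) = 15156.
Government spending = 50 × 914 = 45700.
Net change = 26944 + 15156 − 45700 = -3600. The loss equals the DWL triangle ½·50·144.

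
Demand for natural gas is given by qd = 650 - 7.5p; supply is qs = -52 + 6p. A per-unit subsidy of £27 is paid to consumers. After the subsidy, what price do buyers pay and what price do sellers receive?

Buyers pay £40; sellers receive £67

Pre-subsidy: 650 - 7.5p = -52 + 6p gives p* = 52, q* = 260.
With the rebate, buyers effectively pay pb = ps − 27, where ps is the price sellers receive.
Demand in terms of ps becomes qd = 650 − 7.5(ps − 27) = 852.5 - 7.5ps. Setting this equal to supply: 852.5 - 7.5ps = -52 + 6ps, so ps = 67.
Buyers pay pb = 67 − 27 = 40; q' = -52 + 6·67 = 350.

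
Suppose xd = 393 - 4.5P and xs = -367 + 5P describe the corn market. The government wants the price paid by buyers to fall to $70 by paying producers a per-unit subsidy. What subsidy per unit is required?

At a buyer price of 70, quantity demanded is 393 − 4.5·70 = 78.
Sellers supply 78 only when they receive Ps with -367 + 5·Ps = 78, i.e. Ps = 89.
s = Ps − Pb = 89 − 70 = 19.

Required subsidy s = $19 per unit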